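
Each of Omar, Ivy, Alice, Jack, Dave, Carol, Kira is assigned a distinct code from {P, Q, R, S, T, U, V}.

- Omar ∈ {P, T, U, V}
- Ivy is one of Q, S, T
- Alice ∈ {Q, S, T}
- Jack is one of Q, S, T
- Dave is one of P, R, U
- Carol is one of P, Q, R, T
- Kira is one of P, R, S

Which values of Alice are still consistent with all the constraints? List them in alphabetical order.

The 7 variables together cover exactly {P, Q, R, S, T, U, V} — 7 values for 7 variables — and V appears only in Omar's list, so Omar = V.
Among the 6 still-open variables, U fits only Dave (and all 6 values in {P, Q, R, S, T, U} must be used), so Dave = U.
Ivy, Alice, Jack between them cover only {Q, S, T} — a naked triple. Remove those values from Carol, Kira.
No further eliminations apply; Alice can still be any of Q, S, T.

Q, S, T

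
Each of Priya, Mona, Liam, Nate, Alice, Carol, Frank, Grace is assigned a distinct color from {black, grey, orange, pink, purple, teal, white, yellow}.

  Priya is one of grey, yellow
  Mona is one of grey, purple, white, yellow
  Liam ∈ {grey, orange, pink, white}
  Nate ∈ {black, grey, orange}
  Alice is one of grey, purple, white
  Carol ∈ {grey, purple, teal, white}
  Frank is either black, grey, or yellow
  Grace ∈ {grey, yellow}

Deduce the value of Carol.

The 8 variables together cover exactly {black, grey, orange, pink, purple, teal, white, yellow} — 8 values for 8 variables — and pink appears only in Liam's list, so Liam = pink.
The 7 still-open variables draw from only 7 values {black, grey, orange, purple, teal, white, yellow}, so each is used; only Nate can be orange, hence Nate = orange.
The 6 still-open variables together cover exactly {black, grey, purple, teal, white, yellow} — 6 values for 6 variables — and black appears only in Frank's list, so Frank = black.
The 5 still-open variables together cover exactly {grey, purple, teal, white, yellow} — 5 values for 5 variables — and teal appears only in Carol's list, so Carol = teal.

teal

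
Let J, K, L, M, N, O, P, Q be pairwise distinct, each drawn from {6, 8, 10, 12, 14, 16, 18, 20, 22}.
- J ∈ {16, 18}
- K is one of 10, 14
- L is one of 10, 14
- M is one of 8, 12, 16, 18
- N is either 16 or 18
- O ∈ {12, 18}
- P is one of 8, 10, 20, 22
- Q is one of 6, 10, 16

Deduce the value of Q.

6

J and N between them cover only {16, 18} — a naked pair. Remove those values from M, O, Q.
O has just one choice, so O = 12. Eliminate 12 elsewhere: M.
That leaves M = 8. Strike 8 from P.
K and L between them cover only {10, 14} — a naked pair. Remove those values from P, Q.
So Q = 6.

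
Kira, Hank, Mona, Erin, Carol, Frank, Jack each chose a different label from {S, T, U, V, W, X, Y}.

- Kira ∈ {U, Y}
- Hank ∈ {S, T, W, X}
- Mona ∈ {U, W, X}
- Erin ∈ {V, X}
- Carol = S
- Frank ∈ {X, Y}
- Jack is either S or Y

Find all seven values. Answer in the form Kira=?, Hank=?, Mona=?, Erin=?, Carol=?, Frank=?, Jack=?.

Kira=U, Hank=T, Mona=W, Erin=V, Carol=S, Frank=X, Jack=Y

Carol has just one choice, so Carol = S. Strike S from Hank, Jack.
Jack's domain is down to {Y}, so Jack = Y. So Kira, Frank can't be Y.
Kira must be U (only option left). Eliminate U elsewhere: Mona.
That leaves Frank = X. Eliminate X elsewhere: Hank, Mona, Erin.
That leaves Mona = W. Strike W from Hank.
Erin's domain is down to {V}, so Erin = V.
Hank's domain is down to {T}, so Hank = T.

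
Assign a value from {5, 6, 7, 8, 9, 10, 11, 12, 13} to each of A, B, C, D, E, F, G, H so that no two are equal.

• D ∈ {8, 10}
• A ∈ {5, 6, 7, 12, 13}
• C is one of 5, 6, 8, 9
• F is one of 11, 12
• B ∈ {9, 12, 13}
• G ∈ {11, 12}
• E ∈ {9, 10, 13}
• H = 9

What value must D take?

H has just one choice, so H = 9. So B, C, E can't be 9.
F and G between them cover only {11, 12} — a naked pair. Remove those values from A, B.
That leaves B = 13. Strike 13 from A, E.
E's domain is down to {10}, so E = 10. Strike 10 from D.
So D = 8.

8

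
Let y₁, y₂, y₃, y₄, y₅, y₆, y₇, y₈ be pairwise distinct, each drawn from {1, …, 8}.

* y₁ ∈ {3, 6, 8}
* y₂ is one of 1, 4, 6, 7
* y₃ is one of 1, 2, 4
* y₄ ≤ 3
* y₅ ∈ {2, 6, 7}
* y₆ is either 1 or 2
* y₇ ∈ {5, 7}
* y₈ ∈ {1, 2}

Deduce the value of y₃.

The 8 variables draw from only 8 values {1, 2, 3, 4, 5, 6, 7, 8}, so each is used; only y₇ can be 5, hence y₇ = 5.
The 7 still-open variables draw from only 7 values {1, 2, 3, 4, 6, 7, 8}, so each is used; only y₁ can be 8, hence y₁ = 8.
Among the 6 still-open variables, 3 fits only y₄ (and all 6 values in {1, 2, 3, 4, 6, 7} must be used), so y₄ = 3.
The 2 variables y₆ and y₈ are confined to {1, 2}, which locks those values in; drop them from y₂, y₃, y₅.
So y₃ = 4.

4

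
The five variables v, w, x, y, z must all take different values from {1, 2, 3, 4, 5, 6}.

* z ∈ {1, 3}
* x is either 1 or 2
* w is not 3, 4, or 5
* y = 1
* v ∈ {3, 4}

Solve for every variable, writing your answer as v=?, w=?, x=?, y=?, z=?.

y's domain is down to {1}, so y = 1. Remove 1 from w, x, z.
z's domain is down to {3}, so z = 3. Eliminate 3 elsewhere: v.
That leaves v = 4.
That leaves x = 2. So w can't be 2.
w has just one choice, so w = 6.

v=4, w=6, x=2, y=1, z=3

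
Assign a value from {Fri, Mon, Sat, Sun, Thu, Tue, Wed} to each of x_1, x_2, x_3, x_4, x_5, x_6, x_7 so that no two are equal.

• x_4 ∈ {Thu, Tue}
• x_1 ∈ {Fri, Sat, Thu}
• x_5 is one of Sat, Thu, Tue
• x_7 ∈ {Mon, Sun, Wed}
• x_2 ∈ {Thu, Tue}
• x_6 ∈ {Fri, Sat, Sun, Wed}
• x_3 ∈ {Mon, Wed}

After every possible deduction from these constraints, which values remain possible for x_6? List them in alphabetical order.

Sun, Wed

x_2 and x_4 between them cover only {Thu, Tue} — a naked pair. Remove those values from x_1, x_5.
x_5 has just one choice, so x_5 = Sat. Eliminate Sat elsewhere: x_1, x_6.
x_1 has just one choice, so x_1 = Fri. So x_6 can't be Fri.
No further eliminations apply; x_6 can still be any of Sun, Wed.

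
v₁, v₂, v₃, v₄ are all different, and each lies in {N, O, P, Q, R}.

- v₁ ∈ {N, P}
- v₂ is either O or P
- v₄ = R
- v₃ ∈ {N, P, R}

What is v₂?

O

v₄'s domain is down to {R}, so v₄ = R. Remove R from v₃.
Among the 3 still-open variables, O fits only v₂ (and all 3 values in {N, O, P} must be used), so v₂ = O.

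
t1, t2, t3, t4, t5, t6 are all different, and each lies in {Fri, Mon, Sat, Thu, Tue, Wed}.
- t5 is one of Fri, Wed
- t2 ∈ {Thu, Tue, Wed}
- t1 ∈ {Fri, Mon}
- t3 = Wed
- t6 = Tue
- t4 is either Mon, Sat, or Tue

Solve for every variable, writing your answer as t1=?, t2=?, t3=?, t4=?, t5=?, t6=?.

t3 must be Wed (only option left). Eliminate Wed elsewhere: t2, t5.
That leaves t5 = Fri. Remove Fri from t1.
t6's domain is down to {Tue}, so t6 = Tue. So t2, t4 can't be Tue.
t1 has just one choice, so t1 = Mon. Remove Mon from t4.
t2's domain is down to {Thu}, so t2 = Thu.
That leaves t4 = Sat.

t1=Mon, t2=Thu, t3=Wed, t4=Sat, t5=Fri, t6=Tue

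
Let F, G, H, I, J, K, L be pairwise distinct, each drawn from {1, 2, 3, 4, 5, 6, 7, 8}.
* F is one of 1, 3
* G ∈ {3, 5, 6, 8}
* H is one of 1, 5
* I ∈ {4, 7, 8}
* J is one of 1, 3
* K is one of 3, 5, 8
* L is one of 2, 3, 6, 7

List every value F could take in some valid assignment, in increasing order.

1, 3

The 2 variables F and J are confined to {1, 3}, which locks those values in; drop them from G, H, K, L.
H must be 5 (only option left). Remove 5 from G, K.
K must be 8 (only option left). Strike 8 from G, I.
G has just one choice, so G = 6. Eliminate 6 elsewhere: L.
No further eliminations apply; F can still be any of 1, 3.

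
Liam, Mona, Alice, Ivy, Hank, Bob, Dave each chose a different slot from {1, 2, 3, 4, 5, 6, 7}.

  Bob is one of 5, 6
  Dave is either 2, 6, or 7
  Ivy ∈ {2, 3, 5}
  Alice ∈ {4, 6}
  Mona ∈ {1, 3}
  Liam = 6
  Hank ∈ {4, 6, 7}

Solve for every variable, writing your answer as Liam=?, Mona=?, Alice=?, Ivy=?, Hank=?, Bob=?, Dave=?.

Liam=6, Mona=1, Alice=4, Ivy=3, Hank=7, Bob=5, Dave=2

Liam must be 6 (only option left). Strike 6 from Alice, Hank, Bob, Dave.
Alice must be 4 (only option left). Eliminate 4 elsewhere: Hank.
Hank's domain is down to {7}, so Hank = 7. Strike 7 from Dave.
Bob's domain is down to {5}, so Bob = 5. Strike 5 from Ivy.
Dave has just one choice, so Dave = 2. Strike 2 from Ivy.
Ivy has just one choice, so Ivy = 3. Eliminate 3 elsewhere: Mona.
Mona has just one choice, so Mona = 1.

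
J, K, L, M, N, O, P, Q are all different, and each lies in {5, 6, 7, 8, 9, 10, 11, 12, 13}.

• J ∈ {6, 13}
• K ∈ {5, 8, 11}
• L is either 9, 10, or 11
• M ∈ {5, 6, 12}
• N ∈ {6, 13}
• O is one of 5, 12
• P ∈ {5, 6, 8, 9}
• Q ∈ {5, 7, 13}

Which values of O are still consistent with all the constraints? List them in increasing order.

J and N between them cover only {6, 13} — a naked pair. Remove those values from M, P, Q.
M and O between them cover only {5, 12} — a naked pair. Remove those values from K, P, Q.
Q must be 7 (only option left).
No further eliminations apply; O can still be any of 5, 12.

5, 12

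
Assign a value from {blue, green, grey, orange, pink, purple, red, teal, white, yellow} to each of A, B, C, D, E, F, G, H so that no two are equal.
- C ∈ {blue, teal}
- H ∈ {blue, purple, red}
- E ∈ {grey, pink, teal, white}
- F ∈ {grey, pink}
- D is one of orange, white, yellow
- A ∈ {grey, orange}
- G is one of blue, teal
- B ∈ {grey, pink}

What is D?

B and F between them cover only {grey, pink} — a naked pair. Remove those values from A, E.
A has just one choice, so A = orange. Strike orange from D.
C and G share exactly the 2 values {blue, teal}; by pigeonhole those values go to them, so strike blue, teal from E, H.
That leaves E = white. So D can't be white.
So D = yellow.

yellow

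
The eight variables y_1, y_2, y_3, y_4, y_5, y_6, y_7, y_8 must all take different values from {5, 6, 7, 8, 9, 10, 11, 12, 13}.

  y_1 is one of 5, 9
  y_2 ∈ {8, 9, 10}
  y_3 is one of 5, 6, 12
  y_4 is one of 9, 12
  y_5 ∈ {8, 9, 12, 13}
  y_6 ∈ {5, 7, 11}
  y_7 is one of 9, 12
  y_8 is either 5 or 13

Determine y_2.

10

y_4 and y_7 between them cover only {9, 12} — a naked pair. Remove those values from y_1, y_2, y_3, y_5.
y_1's domain is down to {5}, so y_1 = 5. Eliminate 5 elsewhere: y_3, y_6, y_8.
y_3's domain is down to {6}, so y_3 = 6.
y_8 has just one choice, so y_8 = 13. Remove 13 from y_5.
That leaves y_5 = 8. Eliminate 8 elsewhere: y_2.
So y_2 = 10.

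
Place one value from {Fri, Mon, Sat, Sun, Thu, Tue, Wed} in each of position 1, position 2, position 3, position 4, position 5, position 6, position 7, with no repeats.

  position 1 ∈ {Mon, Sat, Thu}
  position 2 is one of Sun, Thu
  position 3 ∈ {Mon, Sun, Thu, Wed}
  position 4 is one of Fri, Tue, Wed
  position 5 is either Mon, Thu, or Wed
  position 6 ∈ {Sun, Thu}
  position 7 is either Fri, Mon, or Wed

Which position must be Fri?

The 7 variables draw from only 7 values {Fri, Mon, Sat, Sun, Thu, Tue, Wed}, so each is used; only position 1 can be Sat, hence position 1 = Sat.
The 6 still-open variables draw from only 6 values {Fri, Mon, Sun, Thu, Tue, Wed}, so each is used; only position 4 can be Tue, hence position 4 = Tue.
Among the 5 still-open variables, Fri fits only position 7 (and all 5 values in {Fri, Mon, Sun, Thu, Wed} must be used), so position 7 = Fri.

position 7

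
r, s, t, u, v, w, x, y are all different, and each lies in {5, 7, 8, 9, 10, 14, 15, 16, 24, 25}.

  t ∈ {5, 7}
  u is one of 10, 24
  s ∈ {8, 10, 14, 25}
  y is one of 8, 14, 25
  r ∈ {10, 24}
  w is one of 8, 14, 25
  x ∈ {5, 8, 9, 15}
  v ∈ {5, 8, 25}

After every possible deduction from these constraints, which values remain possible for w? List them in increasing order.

r and u share exactly the 2 values {10, 24}; by pigeonhole those values go to them, so strike 10, 24 from s.
s, w, y between them cover only {8, 14, 25} — a naked triple. Remove those values from v, x.
v's domain is down to {5}, so v = 5. So t, x can't be 5.
t has just one choice, so t = 7.
No further eliminations apply; w can still be any of 8, 14, 25.

8, 14, 25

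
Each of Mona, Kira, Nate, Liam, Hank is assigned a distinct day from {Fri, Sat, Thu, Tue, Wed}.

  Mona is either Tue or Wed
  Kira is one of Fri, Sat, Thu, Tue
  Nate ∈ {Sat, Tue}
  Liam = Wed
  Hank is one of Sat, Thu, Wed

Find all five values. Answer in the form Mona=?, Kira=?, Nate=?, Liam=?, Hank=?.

Liam must be Wed (only option left). Strike Wed from Mona, Hank.
Mona has just one choice, so Mona = Tue. Eliminate Tue elsewhere: Kira, Nate.
Nate's domain is down to {Sat}, so Nate = Sat. So Kira, Hank can't be Sat.
That leaves Hank = Thu. Remove Thu from Kira.
Kira has just one choice, so Kira = Fri.

Mona=Tue, Kira=Fri, Nate=Sat, Liam=Wed, Hank=Thu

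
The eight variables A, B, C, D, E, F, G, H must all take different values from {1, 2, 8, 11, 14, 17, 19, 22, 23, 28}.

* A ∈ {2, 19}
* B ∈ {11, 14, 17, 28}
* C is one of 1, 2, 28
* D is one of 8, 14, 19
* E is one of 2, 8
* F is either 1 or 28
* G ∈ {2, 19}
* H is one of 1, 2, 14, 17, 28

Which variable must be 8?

E

Among the 8 variables, 11 fits only B (and all 8 values in {1, 2, 8, 11, 14, 17, 19, 28} must be used), so B = 11.
The 7 still-open variables draw from only 7 values {1, 2, 8, 14, 17, 19, 28}, so each is used; only H can be 17, hence H = 17.
The 6 still-open variables together cover exactly {1, 2, 8, 14, 19, 28} — 6 values for 6 variables — and 14 appears only in D's list, so D = 14.
Among the 5 still-open variables, 8 fits only E (and all 5 values in {1, 2, 8, 19, 28} must be used), so E = 8.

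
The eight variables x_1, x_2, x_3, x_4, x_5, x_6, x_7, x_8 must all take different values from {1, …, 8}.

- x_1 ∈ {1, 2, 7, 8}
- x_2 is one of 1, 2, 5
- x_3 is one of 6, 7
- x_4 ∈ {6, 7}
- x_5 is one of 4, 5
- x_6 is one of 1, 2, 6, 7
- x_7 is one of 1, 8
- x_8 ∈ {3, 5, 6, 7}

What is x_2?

5

The 8 variables draw from only 8 values {1, 2, 3, 4, 5, 6, 7, 8}, so each is used; only x_8 can be 3, hence x_8 = 3.
Among the 7 still-open variables, 4 fits only x_5 (and all 7 values in {1, 2, 4, 5, 6, 7, 8} must be used), so x_5 = 4.
The 6 still-open variables together cover exactly {1, 2, 5, 6, 7, 8} — 6 values for 6 variables — and 5 appears only in x_2's list, so x_2 = 5.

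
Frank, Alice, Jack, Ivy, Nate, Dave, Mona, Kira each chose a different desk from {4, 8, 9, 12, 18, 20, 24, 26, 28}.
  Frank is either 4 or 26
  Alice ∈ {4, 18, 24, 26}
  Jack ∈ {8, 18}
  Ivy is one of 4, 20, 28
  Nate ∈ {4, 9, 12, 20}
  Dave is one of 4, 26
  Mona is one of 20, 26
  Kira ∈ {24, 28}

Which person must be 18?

Alice

Frank and Dave between them cover only {4, 26} — a naked pair. Remove those values from Alice, Ivy, Nate, Mona.
Mona must be 20 (only option left). Strike 20 from Ivy, Nate.
Ivy has just one choice, so Ivy = 28. Remove 28 from Kira.
Kira's domain is down to {24}, so Kira = 24. Remove 24 from Alice.
So 18 goes to Alice.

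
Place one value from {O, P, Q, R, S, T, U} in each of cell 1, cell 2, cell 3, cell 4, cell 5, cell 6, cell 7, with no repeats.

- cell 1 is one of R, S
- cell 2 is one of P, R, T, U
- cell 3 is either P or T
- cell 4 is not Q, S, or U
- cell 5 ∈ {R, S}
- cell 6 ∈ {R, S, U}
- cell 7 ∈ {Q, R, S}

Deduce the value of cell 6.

U

The 7 variables draw from only 7 values {O, P, Q, R, S, T, U}, so each is used; only cell 4 can be O, hence cell 4 = O.
The 6 still-open variables draw from only 6 values {P, Q, R, S, T, U}, so each is used; only cell 7 can be Q, hence cell 7 = Q.
The 2 variables cell 1 and cell 5 are confined to {R, S}, which locks those values in; drop them from cell 2, cell 6.
So cell 6 = U.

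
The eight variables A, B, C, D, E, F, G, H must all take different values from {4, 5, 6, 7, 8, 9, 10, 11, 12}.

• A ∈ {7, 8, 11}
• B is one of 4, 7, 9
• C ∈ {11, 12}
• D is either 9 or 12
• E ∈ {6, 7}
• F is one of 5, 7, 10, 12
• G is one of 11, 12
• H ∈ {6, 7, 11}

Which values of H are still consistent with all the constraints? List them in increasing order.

C and G between them cover only {11, 12} — a naked pair. Remove those values from A, D, F, H.
D must be 9 (only option left). Remove 9 from B.
E and H between them cover only {6, 7} — a naked pair. Remove those values from A, B, F.
That leaves A = 8.
B has just one choice, so B = 4.
No further eliminations apply; H can still be any of 6, 7.

6, 7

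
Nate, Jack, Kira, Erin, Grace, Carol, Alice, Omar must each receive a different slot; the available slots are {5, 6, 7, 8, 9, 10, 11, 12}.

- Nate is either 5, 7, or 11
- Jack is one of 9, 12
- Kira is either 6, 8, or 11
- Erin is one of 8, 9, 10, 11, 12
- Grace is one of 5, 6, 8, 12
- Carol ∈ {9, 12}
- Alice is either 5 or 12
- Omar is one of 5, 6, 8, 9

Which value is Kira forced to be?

11

The 8 variables draw from only 8 values {5, 6, 7, 8, 9, 10, 11, 12}, so each is used; only Nate can be 7, hence Nate = 7.
The 7 still-open variables together cover exactly {5, 6, 8, 9, 10, 11, 12} — 7 values for 7 variables — and 10 appears only in Erin's list, so Erin = 10.
Among the 6 still-open variables, 11 fits only Kira (and all 6 values in {5, 6, 8, 9, 11, 12} must be used), so Kira = 11.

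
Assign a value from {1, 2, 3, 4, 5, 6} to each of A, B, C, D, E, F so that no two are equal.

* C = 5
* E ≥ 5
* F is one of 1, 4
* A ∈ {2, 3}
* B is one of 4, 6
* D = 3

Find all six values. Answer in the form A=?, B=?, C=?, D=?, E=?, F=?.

C has just one choice, so C = 5. Remove 5 from E.
That leaves D = 3. So A can't be 3.
E's domain is down to {6}, so E = 6. Strike 6 from B.
A has just one choice, so A = 2.
B must be 4 (only option left). So F can't be 4.
That leaves F = 1.

A=2, B=4, C=5, D=3, E=6, F=1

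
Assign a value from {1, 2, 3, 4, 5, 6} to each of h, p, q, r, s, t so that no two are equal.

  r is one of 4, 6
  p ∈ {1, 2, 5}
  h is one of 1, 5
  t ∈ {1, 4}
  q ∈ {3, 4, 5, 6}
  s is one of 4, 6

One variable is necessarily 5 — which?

h

The 6 variables together cover exactly {1, 2, 3, 4, 5, 6} — 6 values for 6 variables — and 2 appears only in p's list, so p = 2.
The 5 still-open variables draw from only 5 values {1, 3, 4, 5, 6}, so each is used; only q can be 3, hence q = 3.
The 4 still-open variables draw from only 4 values {1, 4, 5, 6}, so each is used; only h can be 5, hence h = 5.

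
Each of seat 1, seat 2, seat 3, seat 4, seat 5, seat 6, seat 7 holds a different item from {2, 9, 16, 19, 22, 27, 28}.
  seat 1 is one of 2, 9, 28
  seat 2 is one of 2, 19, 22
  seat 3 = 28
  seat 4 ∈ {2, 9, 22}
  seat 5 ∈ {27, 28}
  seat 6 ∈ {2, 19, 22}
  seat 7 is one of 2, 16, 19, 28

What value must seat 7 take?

seat 3 has just one choice, so seat 3 = 28. So seat 1, seat 5, seat 7 can't be 28.
seat 5's domain is down to {27}, so seat 5 = 27.
The 5 still-open variables draw from only 5 values {2, 9, 16, 19, 22}, so each is used; only seat 7 can be 16, hence seat 7 = 16.

16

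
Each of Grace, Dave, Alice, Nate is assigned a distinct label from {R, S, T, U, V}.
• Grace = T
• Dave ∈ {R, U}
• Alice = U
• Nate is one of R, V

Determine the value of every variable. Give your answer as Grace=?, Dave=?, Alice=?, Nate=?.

Grace must be T (only option left).
That leaves Alice = U. Remove U from Dave.
Dave must be R (only option left). Strike R from Nate.
Nate has just one choice, so Nate = V.

Grace=T, Dave=R, Alice=U, Nate=V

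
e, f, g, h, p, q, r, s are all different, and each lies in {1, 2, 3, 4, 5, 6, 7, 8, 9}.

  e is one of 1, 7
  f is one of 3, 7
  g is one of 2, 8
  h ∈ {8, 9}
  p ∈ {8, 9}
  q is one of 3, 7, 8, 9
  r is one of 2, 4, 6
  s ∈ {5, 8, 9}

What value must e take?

1

The 2 variables h and p are confined to {8, 9}, which locks those values in; drop them from g, q, s.
That leaves g = 2. Eliminate 2 elsewhere: r.
s must be 5 (only option left).
The 2 variables f and q are confined to {3, 7}, which locks those values in; drop them from e.
So e = 1.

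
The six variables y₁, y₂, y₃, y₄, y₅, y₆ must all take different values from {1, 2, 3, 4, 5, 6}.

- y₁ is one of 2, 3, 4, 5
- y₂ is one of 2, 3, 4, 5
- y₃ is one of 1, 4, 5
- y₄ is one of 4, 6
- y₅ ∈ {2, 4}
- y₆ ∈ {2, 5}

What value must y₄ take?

The 6 variables together cover exactly {1, 2, 3, 4, 5, 6} — 6 values for 6 variables — and 1 appears only in y₃'s list, so y₃ = 1.
The 5 still-open variables together cover exactly {2, 3, 4, 5, 6} — 5 values for 5 variables — and 6 appears only in y₄'s list, so y₄ = 6.

6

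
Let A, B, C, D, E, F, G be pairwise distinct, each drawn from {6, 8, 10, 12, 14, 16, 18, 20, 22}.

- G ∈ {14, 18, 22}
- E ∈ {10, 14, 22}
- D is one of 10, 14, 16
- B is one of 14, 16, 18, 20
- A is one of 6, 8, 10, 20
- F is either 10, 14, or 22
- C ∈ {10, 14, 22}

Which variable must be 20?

The 3 variables C, E, F are confined to {10, 14, 22}, which locks those values in; drop them from A, B, D, G.
D must be 16 (only option left). Strike 16 from B.
That leaves G = 18. Eliminate 18 elsewhere: B.
So 20 goes to B.

B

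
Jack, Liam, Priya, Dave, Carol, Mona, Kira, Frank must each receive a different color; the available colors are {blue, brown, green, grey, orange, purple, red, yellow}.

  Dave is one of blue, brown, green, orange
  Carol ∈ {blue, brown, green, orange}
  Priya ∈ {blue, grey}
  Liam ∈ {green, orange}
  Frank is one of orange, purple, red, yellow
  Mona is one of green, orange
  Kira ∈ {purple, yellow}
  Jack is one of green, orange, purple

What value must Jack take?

purple

Among the 8 variables, grey fits only Priya (and all 8 values in {blue, brown, green, grey, orange, purple, red, yellow} must be used), so Priya = grey.
The 7 still-open variables draw from only 7 values {blue, brown, green, orange, purple, red, yellow}, so each is used; only Frank can be red, hence Frank = red.
Among the 6 still-open variables, yellow fits only Kira (and all 6 values in {blue, brown, green, orange, purple, yellow} must be used), so Kira = yellow.
Among the 5 still-open variables, purple fits only Jack (and all 5 values in {blue, brown, green, orange, purple} must be used), so Jack = purple.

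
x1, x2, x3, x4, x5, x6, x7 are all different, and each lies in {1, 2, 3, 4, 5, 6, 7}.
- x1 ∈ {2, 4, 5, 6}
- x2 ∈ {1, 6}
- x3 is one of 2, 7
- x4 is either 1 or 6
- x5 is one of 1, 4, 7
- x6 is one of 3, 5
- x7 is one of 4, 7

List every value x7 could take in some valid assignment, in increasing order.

4, 7

The 7 variables together cover exactly {1, 2, 3, 4, 5, 6, 7} — 7 values for 7 variables — and 3 appears only in x6's list, so x6 = 3.
The 6 still-open variables together cover exactly {1, 2, 4, 5, 6, 7} — 6 values for 6 variables — and 5 appears only in x1's list, so x1 = 5.
The 5 still-open variables together cover exactly {1, 2, 4, 6, 7} — 5 values for 5 variables — and 2 appears only in x3's list, so x3 = 2.
x2 and x4 between them cover only {1, 6} — a naked pair. Remove those values from x5.
No further eliminations apply; x7 can still be any of 4, 7.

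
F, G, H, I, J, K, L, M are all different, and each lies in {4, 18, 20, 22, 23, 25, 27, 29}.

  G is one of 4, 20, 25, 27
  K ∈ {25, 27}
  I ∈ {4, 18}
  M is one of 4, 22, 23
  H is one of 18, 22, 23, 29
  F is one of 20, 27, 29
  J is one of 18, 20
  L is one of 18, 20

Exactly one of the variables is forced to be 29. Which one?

F

J and L share exactly the 2 values {18, 20}; by pigeonhole those values go to them, so strike 18, 20 from F, G, H, I.
I must be 4 (only option left). Eliminate 4 elsewhere: G, M.
G and K between them cover only {25, 27} — a naked pair. Remove those values from F.
So 29 goes to F.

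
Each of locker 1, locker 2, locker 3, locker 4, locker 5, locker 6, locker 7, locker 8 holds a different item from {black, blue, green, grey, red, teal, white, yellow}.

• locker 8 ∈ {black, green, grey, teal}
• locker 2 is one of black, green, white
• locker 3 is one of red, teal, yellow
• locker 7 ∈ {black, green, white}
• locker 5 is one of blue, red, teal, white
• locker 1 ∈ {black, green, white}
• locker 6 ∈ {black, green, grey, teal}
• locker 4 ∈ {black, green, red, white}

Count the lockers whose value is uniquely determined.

3

The 8 variables together cover exactly {black, blue, green, grey, red, teal, white, yellow} — 8 values for 8 variables — and blue appears only in locker 5's list, so locker 5 = blue.
The 7 still-open variables draw from only 7 values {black, green, grey, red, teal, white, yellow}, so each is used; only locker 3 can be yellow, hence locker 3 = yellow.
Among the 6 still-open variables, red fits only locker 4 (and all 6 values in {black, green, grey, red, teal, white} must be used), so locker 4 = red.
locker 1, locker 2, locker 7 share exactly the 3 values {black, green, white}; by pigeonhole those values go to them, so strike black, green, white from locker 6, locker 8.
Determined: locker 3=yellow, locker 4=red, locker 5=blue. The other lockers each still have more than one consistent value. That makes 3.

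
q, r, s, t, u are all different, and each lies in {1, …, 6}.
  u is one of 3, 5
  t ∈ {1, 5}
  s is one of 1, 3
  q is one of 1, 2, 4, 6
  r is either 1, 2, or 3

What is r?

s, t, u share exactly the 3 values {1, 3, 5}; by pigeonhole those values go to them, so strike 1, 3, 5 from q, r.
So r = 2.

2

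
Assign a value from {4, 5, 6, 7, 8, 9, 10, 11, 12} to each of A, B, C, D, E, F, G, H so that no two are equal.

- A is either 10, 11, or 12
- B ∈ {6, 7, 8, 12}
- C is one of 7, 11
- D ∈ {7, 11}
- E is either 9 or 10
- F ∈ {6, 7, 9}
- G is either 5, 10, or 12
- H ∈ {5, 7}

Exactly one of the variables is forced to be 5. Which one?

H

The 8 variables together cover exactly {5, 6, 7, 8, 9, 10, 11, 12} — 8 values for 8 variables — and 8 appears only in B's list, so B = 8.
Among the 7 still-open variables, 6 fits only F (and all 7 values in {5, 6, 7, 9, 10, 11, 12} must be used), so F = 6.
The 6 still-open variables draw from only 6 values {5, 7, 9, 10, 11, 12}, so each is used; only E can be 9, hence E = 9.
C and D between them cover only {7, 11} — a naked pair. Remove those values from A, H.
So 5 goes to H.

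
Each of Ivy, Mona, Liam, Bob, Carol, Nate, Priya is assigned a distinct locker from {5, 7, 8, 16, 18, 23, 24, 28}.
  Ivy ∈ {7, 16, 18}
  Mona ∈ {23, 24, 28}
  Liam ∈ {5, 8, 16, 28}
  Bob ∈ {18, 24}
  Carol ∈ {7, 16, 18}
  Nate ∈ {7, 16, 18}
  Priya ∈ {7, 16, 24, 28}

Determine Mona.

The 3 variables Ivy, Carol, Nate are confined to {7, 16, 18}, which locks those values in; drop them from Liam, Bob, Priya.
That leaves Bob = 24. Remove 24 from Mona, Priya.
Priya must be 28 (only option left). Strike 28 from Mona, Liam.
So Mona = 23.

23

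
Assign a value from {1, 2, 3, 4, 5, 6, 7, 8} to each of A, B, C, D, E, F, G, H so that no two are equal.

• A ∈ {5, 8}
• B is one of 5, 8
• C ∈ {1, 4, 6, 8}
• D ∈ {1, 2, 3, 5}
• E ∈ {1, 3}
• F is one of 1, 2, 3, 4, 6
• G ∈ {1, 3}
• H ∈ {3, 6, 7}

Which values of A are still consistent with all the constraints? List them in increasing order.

The 8 variables together cover exactly {1, 2, 3, 4, 5, 6, 7, 8} — 8 values for 8 variables — and 7 appears only in H's list, so H = 7.
A and B share exactly the 2 values {5, 8}; by pigeonhole those values go to them, so strike 5, 8 from C, D.
The 2 variables E and G are confined to {1, 3}, which locks those values in; drop them from C, D, F.
That leaves D = 2. So F can't be 2.
No further eliminations apply; A can still be any of 5, 8.

5, 8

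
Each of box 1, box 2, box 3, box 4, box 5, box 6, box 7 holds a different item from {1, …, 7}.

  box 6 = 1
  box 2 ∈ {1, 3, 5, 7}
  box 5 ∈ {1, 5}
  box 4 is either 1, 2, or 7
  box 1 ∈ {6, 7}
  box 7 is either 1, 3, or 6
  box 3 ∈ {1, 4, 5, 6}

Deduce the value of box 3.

box 6's domain is down to {1}, so box 6 = 1. Remove 1 from box 2, box 3, box 4, box 5, box 7.
box 5 must be 5 (only option left). Eliminate 5 elsewhere: box 2, box 3.
Among the 5 still-open variables, 2 fits only box 4 (and all 5 values in {2, 3, 4, 6, 7} must be used), so box 4 = 2.
The 4 still-open variables draw from only 4 values {3, 4, 6, 7}, so each is used; only box 3 can be 4, hence box 3 = 4.

4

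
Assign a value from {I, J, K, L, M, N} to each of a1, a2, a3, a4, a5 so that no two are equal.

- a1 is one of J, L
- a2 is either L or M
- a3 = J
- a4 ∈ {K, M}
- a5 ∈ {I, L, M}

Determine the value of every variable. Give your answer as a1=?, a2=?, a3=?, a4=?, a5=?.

a3's domain is down to {J}, so a3 = J. So a1 can't be J.
a1's domain is down to {L}, so a1 = L. Remove L from a2, a5.
That leaves a2 = M. Eliminate M elsewhere: a4, a5.
a4 has just one choice, so a4 = K.
That leaves a5 = I.

a1=L, a2=M, a3=J, a4=K, a5=I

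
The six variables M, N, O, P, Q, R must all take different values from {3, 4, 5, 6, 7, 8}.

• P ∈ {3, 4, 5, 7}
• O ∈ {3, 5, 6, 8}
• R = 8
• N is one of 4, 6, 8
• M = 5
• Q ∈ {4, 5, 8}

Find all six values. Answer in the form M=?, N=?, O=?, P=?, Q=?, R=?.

M=5, N=6, O=3, P=7, Q=4, R=8

M must be 5 (only option left). Remove 5 from O, P, Q.
R must be 8 (only option left). Remove 8 from N, O, Q.
Q must be 4 (only option left). Strike 4 from N, P.
N must be 6 (only option left). Remove 6 from O.
That leaves O = 3. Strike 3 from P.
P's domain is down to {7}, so P = 7.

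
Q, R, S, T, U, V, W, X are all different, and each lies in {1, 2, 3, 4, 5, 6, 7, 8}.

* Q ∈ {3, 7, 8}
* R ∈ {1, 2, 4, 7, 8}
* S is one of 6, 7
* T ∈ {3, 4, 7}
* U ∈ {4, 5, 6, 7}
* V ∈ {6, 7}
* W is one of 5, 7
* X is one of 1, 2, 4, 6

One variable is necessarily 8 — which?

The 2 variables S and V are confined to {6, 7}, which locks those values in; drop them from Q, R, T, U, W, X.
W must be 5 (only option left). So U can't be 5.
U must be 4 (only option left). So R, T, X can't be 4.
That leaves T = 3. Remove 3 from Q.
So 8 goes to Q.

Q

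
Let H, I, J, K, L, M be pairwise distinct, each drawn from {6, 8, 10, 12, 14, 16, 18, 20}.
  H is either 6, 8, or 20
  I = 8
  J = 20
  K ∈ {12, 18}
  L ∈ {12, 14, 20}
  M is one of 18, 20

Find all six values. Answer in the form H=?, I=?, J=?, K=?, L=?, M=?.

I must be 8 (only option left). Eliminate 8 elsewhere: H.
J's domain is down to {20}, so J = 20. Remove 20 from H, L, M.
M's domain is down to {18}, so M = 18. Strike 18 from K.
That leaves H = 6.
K has just one choice, so K = 12. Eliminate 12 elsewhere: L.
L's domain is down to {14}, so L = 14.

H=6, I=8, J=20, K=12, L=14, M=18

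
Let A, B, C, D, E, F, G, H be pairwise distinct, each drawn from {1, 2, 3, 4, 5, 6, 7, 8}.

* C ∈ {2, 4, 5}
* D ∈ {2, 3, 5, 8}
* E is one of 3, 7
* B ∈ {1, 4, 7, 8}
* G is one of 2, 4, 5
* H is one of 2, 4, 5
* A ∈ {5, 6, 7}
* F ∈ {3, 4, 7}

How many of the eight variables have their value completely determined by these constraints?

3

Among the 8 variables, 1 fits only B (and all 8 values in {1, 2, 3, 4, 5, 6, 7, 8} must be used), so B = 1.
Among the 7 still-open variables, 6 fits only A (and all 7 values in {2, 3, 4, 5, 6, 7, 8} must be used), so A = 6.
The 6 still-open variables together cover exactly {2, 3, 4, 5, 7, 8} — 6 values for 6 variables — and 8 appears only in D's list, so D = 8.
C, G, H share exactly the 3 values {2, 4, 5}; by pigeonhole those values go to them, so strike 2, 4, 5 from F.
Determined: A=6, B=1, D=8. The other variables each still have more than one consistent value. That makes 3.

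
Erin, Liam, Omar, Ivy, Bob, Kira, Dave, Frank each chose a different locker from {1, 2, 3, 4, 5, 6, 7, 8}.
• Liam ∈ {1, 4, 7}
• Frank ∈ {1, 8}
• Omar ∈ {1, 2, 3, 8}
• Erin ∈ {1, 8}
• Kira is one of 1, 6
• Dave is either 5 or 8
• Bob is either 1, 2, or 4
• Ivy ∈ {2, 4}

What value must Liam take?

The 8 variables together cover exactly {1, 2, 3, 4, 5, 6, 7, 8} — 8 values for 8 variables — and 3 appears only in Omar's list, so Omar = 3.
The 7 still-open variables draw from only 7 values {1, 2, 4, 5, 6, 7, 8}, so each is used; only Dave can be 5, hence Dave = 5.
The 6 still-open variables draw from only 6 values {1, 2, 4, 6, 7, 8}, so each is used; only Kira can be 6, hence Kira = 6.
Among the 5 still-open variables, 7 fits only Liam (and all 5 values in {1, 2, 4, 7, 8} must be used), so Liam = 7.

7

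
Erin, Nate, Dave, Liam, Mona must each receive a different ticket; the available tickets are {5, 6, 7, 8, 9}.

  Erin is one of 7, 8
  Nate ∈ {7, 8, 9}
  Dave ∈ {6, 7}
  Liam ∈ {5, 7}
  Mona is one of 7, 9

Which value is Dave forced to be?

The 5 variables draw from only 5 values {5, 6, 7, 8, 9}, so each is used; only Liam can be 5, hence Liam = 5.
Among the 4 still-open variables, 6 fits only Dave (and all 4 values in {6, 7, 8, 9} must be used), so Dave = 6.

6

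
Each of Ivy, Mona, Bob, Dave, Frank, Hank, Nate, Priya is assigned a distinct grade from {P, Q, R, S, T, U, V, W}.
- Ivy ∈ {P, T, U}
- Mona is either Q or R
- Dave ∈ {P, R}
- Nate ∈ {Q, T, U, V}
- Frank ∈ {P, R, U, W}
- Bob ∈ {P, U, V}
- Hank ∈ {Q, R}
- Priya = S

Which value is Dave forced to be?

P

Priya's domain is down to {S}, so Priya = S.
The 7 still-open variables together cover exactly {P, Q, R, T, U, V, W} — 7 values for 7 variables — and W appears only in Frank's list, so Frank = W.
Mona and Hank between them cover only {Q, R} — a naked pair. Remove those values from Dave, Nate.
So Dave = P.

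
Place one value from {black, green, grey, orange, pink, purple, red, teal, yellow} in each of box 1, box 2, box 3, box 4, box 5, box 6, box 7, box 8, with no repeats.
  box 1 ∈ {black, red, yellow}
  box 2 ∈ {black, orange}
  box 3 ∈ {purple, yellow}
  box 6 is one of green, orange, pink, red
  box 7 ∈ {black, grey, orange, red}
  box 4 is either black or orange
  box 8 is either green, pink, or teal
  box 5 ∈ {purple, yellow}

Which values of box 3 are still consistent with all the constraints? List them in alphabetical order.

purple, yellow

box 2 and box 4 share exactly the 2 values {black, orange}; by pigeonhole those values go to them, so strike black, orange from box 1, box 6, box 7.
box 3 and box 5 share exactly the 2 values {purple, yellow}; by pigeonhole those values go to them, so strike purple, yellow from box 1.
box 1's domain is down to {red}, so box 1 = red. Strike red from box 6, box 7.
That leaves box 7 = grey.
No further eliminations apply; box 3 can still be any of purple, yellow.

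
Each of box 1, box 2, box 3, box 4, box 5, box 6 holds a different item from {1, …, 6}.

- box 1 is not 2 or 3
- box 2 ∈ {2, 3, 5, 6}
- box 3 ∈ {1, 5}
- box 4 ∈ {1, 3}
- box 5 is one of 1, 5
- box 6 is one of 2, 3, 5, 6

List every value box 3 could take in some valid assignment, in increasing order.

The 6 variables draw from only 6 values {1, 2, 3, 4, 5, 6}, so each is used; only box 1 can be 4, hence box 1 = 4.
The 2 variables box 3 and box 5 are confined to {1, 5}, which locks those values in; drop them from box 2, box 4, box 6.
That leaves box 4 = 3. Eliminate 3 elsewhere: box 2, box 6.
No further eliminations apply; box 3 can still be any of 1, 5.

1, 5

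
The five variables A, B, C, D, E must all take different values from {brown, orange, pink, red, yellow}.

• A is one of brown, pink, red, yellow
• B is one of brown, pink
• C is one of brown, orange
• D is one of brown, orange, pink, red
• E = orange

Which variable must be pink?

B

E's domain is down to {orange}, so E = orange. So C, D can't be orange.
C has just one choice, so C = brown. Strike brown from A, B, D.
So pink goes to B.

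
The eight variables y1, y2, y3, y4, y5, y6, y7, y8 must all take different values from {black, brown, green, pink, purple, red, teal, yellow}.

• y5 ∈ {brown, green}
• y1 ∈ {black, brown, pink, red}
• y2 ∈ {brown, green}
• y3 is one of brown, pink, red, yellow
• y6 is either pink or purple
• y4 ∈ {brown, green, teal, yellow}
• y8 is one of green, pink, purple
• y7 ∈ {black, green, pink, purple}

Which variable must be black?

y7

The 8 variables together cover exactly {black, brown, green, pink, purple, red, teal, yellow} — 8 values for 8 variables — and teal appears only in y4's list, so y4 = teal.
The 7 still-open variables draw from only 7 values {black, brown, green, pink, purple, red, yellow}, so each is used; only y3 can be yellow, hence y3 = yellow.
The 6 still-open variables together cover exactly {black, brown, green, pink, purple, red} — 6 values for 6 variables — and red appears only in y1's list, so y1 = red.
The 5 still-open variables together cover exactly {black, brown, green, pink, purple} — 5 values for 5 variables — and black appears only in y7's list, so y7 = black.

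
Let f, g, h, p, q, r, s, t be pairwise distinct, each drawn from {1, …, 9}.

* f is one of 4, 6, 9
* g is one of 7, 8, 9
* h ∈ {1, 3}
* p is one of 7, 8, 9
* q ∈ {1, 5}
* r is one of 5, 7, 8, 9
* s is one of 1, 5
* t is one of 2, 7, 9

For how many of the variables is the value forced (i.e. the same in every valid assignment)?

2

q and s between them cover only {1, 5} — a naked pair. Remove those values from h, r.
h must be 3 (only option left).
The 3 variables g, p, r are confined to {7, 8, 9}, which locks those values in; drop them from f, t.
t's domain is down to {2}, so t = 2.
Determined: h=3, t=2. The other variables each still have more than one consistent value. That makes 2.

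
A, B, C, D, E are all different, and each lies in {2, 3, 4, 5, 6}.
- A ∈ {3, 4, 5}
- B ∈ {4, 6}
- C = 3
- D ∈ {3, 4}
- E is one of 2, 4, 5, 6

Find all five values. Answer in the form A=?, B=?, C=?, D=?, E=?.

C has just one choice, so C = 3. So A, D can't be 3.
That leaves D = 4. So A, B, E can't be 4.
A's domain is down to {5}, so A = 5. Remove 5 from E.
That leaves B = 6. Strike 6 from E.
That leaves E = 2.

A=5, B=6, C=3, D=4, E=2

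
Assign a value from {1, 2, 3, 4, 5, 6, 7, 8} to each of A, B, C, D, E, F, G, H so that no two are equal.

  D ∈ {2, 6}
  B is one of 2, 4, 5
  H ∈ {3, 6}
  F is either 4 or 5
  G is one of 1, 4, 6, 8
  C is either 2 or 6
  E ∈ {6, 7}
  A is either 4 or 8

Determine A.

8

The 8 variables together cover exactly {1, 2, 3, 4, 5, 6, 7, 8} — 8 values for 8 variables — and 1 appears only in G's list, so G = 1.
The 7 still-open variables draw from only 7 values {2, 3, 4, 5, 6, 7, 8}, so each is used; only H can be 3, hence H = 3.
The 6 still-open variables together cover exactly {2, 4, 5, 6, 7, 8} — 6 values for 6 variables — and 7 appears only in E's list, so E = 7.
The 5 still-open variables together cover exactly {2, 4, 5, 6, 8} — 5 values for 5 variables — and 8 appears only in A's list, so A = 8.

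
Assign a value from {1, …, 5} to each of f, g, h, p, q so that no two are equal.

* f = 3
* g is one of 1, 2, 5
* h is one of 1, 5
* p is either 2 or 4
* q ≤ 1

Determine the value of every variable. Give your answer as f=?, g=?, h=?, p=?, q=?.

f=3, g=2, h=5, p=4, q=1

f must be 3 (only option left).
That leaves q = 1. Remove 1 from g, h.
That leaves h = 5. Strike 5 from g.
g has just one choice, so g = 2. Strike 2 from p.
p has just one choice, so p = 4.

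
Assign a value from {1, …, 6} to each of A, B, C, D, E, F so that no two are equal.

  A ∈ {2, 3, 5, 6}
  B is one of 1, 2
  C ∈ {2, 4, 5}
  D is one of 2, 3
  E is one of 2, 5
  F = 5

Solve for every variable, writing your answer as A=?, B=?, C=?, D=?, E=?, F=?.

F must be 5 (only option left). Remove 5 from A, C, E.
That leaves E = 2. So A, B, C, D can't be 2.
B's domain is down to {1}, so B = 1.
C has just one choice, so C = 4.
D must be 3 (only option left). So A can't be 3.
A's domain is down to {6}, so A = 6.

A=6, B=1, C=4, D=3, E=2, F=5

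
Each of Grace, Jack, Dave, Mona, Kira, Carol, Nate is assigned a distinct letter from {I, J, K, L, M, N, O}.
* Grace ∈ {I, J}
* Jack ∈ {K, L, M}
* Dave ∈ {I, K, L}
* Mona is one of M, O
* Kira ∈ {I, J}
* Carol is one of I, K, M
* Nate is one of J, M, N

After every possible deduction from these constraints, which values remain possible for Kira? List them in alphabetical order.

The 7 variables together cover exactly {I, J, K, L, M, N, O} — 7 values for 7 variables — and N appears only in Nate's list, so Nate = N.
The 6 still-open variables draw from only 6 values {I, J, K, L, M, O}, so each is used; only Mona can be O, hence Mona = O.
Grace and Kira share exactly the 2 values {I, J}; by pigeonhole those values go to them, so strike I, J from Dave, Carol.
No further eliminations apply; Kira can still be any of I, J.

I, J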